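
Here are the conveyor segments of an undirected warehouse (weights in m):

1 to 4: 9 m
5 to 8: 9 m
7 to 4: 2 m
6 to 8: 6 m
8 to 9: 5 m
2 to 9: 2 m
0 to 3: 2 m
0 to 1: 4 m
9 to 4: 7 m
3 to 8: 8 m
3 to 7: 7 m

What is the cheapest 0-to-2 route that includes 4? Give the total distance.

20 m

Best 0 to 4: 0–3–7–4 costing 11
Shortest 4→2: 4–9–2 = 9
Total via 4: 11 + 9 = 20 m.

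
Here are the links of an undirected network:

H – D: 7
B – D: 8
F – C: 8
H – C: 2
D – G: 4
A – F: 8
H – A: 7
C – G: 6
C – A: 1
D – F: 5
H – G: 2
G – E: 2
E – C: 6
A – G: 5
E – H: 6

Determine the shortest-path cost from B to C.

Enumerating some paths:
B–D–H–C: 8+7+2 = 17
B–D–G–H–C: 8+4+2+2 = 16
B–D–G–C: 8+4+6 = 18
B–D–G–A–C: 8+4+5+1 = 18
The minimum is 16 via B–D–G–H–C.

16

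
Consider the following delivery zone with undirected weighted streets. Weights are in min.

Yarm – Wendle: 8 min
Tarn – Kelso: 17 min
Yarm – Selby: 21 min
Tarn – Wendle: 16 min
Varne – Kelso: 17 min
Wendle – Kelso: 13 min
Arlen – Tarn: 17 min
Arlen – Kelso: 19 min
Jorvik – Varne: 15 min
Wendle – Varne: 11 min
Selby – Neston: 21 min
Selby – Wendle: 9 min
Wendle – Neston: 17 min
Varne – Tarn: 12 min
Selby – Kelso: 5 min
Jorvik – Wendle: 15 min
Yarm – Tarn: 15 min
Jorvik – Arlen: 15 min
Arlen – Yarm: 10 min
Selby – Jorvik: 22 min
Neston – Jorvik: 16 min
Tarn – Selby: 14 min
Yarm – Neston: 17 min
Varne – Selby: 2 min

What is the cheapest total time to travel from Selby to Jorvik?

17 min

Settle nodes by increasing distance from Selby:
Selby: 0
Varne: 2  (via Selby)
Kelso: 5  (via Selby)
Wendle: 9  (via Selby)
Tarn: 14  (via Selby)
Jorvik: 17  (via Varne)
Shortest route: Selby–Varne–Jorvik = 17 min.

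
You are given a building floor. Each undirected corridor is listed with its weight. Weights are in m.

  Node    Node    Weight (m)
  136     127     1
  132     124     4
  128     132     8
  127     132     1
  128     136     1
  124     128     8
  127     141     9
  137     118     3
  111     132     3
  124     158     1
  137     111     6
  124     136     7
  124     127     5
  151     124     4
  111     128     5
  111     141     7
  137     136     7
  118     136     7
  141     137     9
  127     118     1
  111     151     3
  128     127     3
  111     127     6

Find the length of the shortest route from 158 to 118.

Settle nodes by increasing distance from 158:
158: 0
124: 1  (via 158)
132: 5  (via 124)
151: 5  (via 124)
127: 6  (via 124)
118: 7  (via 127)
Shortest route: 158–124–127–118 = 7 m.

7 m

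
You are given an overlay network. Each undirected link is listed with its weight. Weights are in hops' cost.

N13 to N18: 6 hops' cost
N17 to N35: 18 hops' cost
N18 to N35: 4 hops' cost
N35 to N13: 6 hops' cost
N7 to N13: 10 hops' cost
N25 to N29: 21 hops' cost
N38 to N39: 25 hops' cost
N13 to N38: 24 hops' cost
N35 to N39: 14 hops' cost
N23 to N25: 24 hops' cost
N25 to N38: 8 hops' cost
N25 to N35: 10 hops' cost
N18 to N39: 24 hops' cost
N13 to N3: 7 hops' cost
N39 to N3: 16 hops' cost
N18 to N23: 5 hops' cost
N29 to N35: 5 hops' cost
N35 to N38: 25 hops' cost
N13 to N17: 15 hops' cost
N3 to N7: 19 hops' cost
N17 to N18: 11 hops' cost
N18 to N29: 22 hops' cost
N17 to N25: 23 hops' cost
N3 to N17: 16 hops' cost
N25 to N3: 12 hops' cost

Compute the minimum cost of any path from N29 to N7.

21 hops' cost

Shortest distances from N29:
N29: 0
N35: 5  (via N29)
N18: 9  (via N35)
N13: 11  (via N35)
N23: 14  (via N18)
N25: 15  (via N35)
N3: 18  (via N13)
N39: 19  (via N35)
N17: 20  (via N18)
N7: 21  (via N13)
Shortest route: N29 → N35 → N13 → N7 = 21 hops' cost.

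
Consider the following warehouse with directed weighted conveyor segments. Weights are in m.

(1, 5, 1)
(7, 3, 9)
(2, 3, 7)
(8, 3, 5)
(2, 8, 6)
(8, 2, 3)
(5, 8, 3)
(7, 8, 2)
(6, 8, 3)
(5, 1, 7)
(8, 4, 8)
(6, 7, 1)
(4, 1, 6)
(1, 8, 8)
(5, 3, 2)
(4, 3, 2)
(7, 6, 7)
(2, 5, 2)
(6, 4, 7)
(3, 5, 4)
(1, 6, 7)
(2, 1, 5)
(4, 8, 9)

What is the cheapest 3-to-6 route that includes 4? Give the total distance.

Shortest 3→4: 3 → 5 → 8 → 4 = 15
Shortest 4→6: 4 → 1 → 6 = 13
Total via 4: 15 + 13 = 28 m.

28 m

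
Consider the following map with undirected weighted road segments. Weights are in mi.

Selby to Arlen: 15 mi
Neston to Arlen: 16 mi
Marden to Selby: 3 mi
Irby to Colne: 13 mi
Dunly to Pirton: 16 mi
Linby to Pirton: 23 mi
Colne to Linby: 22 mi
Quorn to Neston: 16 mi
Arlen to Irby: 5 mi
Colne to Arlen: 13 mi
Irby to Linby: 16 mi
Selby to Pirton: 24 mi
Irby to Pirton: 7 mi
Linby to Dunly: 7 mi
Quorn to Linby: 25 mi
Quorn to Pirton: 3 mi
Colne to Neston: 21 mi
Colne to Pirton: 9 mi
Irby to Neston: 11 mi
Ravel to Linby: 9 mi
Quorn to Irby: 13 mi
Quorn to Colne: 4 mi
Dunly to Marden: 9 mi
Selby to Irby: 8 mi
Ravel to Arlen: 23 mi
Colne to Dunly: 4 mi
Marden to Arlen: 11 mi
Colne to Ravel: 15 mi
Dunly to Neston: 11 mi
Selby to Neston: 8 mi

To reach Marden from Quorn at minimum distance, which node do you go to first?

Colne

Candidate routes:
Quorn - Pirton - Irby - Selby - Marden: 3+7+8+3 = 21
Quorn - Pirton - Colne - Dunly - Marden: 3+9+4+9 = 25
Quorn - Colne - Dunly - Marden: 4+4+9 = 17
Quorn - Irby - Selby - Marden: 13+8+3 = 24
Cheapest is Quorn - Colne - Dunly - Marden at 17 mi.
So from Quorn the first move is to Colne.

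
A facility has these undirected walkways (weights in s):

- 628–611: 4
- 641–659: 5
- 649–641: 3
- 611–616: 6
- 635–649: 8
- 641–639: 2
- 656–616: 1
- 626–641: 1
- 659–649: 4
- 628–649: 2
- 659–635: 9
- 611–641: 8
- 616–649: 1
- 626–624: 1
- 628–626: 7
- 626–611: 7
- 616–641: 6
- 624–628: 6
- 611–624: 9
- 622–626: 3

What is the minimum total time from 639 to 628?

7 s

Enumerating some paths:
639–641–649–628: 2+3+2 = 7
639–641–626–628: 2+1+7 = 10
639–641–626–624–628: 2+1+1+6 = 10
The minimum is 7 s via 639–641–649–628.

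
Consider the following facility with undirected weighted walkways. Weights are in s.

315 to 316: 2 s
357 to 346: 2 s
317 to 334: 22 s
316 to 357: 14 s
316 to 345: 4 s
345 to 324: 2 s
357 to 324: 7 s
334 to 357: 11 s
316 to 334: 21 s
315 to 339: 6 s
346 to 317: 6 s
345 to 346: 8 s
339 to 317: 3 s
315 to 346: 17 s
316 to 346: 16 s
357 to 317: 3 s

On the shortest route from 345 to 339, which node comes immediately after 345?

316

Compare a few routes:
345 → 316 → 315 → 339: 4+2+6 = 12
345 → 324 → 357 → 317 → 339: 2+7+3+3 = 15
345 → 346 → 357 → 317 → 339: 8+2+3+3 = 16
The minimum is 12 s via 345 → 316 → 315 → 339.
So from 345 the first move is to 316.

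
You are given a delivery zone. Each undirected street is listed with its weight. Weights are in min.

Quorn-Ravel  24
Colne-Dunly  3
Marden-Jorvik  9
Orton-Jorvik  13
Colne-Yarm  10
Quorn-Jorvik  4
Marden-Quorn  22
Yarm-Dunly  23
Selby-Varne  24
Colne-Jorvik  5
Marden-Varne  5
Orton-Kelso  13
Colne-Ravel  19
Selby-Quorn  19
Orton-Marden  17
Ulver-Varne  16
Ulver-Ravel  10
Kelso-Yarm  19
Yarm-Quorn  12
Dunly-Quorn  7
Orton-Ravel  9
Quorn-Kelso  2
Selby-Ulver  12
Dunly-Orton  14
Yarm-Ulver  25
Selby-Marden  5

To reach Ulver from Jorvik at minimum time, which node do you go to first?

Marden

Enumerating some paths:
Jorvik - Marden - Varne - Ulver: 9+5+16 = 30
Jorvik - Marden - Selby - Ulver: 9+5+12 = 26
Cheapest is Jorvik - Marden - Selby - Ulver at 26 min.
So from Jorvik the first move is to Marden.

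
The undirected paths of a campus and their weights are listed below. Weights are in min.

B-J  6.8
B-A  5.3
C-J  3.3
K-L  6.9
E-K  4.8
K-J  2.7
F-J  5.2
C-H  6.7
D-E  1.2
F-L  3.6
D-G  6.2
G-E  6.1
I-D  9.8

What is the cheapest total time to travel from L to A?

20.9 min

Settle nodes by increasing distance from L:
L: 0
F: 3.6  (via L)
K: 6.9  (via L)
J: 8.8  (via F)
E: 11.7  (via K)
C: 12.1  (via J)
D: 12.9  (via E)
B: 15.6  (via J)
G: 17.8  (via E)
H: 18.8  (via C)
A: 20.9  (via B)
Shortest route: L–F–J–B–A = 20.9 min.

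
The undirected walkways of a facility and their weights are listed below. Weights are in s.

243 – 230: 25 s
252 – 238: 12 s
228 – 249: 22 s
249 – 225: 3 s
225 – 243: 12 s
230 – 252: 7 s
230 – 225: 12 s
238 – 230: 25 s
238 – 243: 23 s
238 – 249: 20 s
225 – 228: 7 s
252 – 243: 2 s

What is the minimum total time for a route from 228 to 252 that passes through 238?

42 s

Shortest 228→238: 228–225–249–238 = 30
Best 238 to 252: 238–252 costing 12
Total via 238: 30 + 12 = 42 s.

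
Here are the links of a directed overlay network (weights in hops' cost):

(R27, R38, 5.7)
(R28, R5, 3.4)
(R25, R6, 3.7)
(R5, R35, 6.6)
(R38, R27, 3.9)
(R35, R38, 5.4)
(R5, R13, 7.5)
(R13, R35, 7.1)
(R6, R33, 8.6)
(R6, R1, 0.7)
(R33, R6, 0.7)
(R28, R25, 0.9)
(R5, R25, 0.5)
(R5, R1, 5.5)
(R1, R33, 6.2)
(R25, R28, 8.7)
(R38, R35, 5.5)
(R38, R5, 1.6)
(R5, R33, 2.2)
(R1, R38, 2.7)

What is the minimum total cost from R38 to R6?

4.5 hops' cost

Shortest distances from R38:
R38: 0
R5: 1.6  (via R38)
R25: 2.1  (via R5)
R33: 3.8  (via R5)
R27: 3.9  (via R38)
R6: 4.5  (via R33)
Shortest route: R38–R5–R33–R6 = 4.5 hops' cost.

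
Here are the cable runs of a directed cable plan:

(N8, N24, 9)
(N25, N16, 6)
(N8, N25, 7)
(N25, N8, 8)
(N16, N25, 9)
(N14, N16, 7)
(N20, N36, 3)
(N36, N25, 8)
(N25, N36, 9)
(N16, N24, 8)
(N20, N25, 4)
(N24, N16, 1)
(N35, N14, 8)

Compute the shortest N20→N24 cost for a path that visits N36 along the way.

25

Shortest N20→N36: N20 → N36 = 3
Shortest N36→N24: N36 → N25 → N16 → N24 = 22
Total via N36: 3 + 22 = 25.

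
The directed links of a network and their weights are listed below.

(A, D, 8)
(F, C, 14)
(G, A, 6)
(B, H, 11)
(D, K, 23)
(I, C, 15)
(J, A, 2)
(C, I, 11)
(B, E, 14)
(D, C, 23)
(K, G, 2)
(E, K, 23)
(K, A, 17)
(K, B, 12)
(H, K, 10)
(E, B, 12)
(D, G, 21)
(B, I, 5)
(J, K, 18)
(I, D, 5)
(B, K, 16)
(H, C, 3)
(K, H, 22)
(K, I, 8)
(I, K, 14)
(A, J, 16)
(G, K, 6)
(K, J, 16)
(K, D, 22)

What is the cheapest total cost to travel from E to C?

Running Dijkstra from E:
E: 0
B: 12  (via E)
I: 17  (via B)
D: 22  (via I)
H: 23  (via B)
K: 23  (via E)
G: 25  (via K)
C: 26  (via H)
Shortest route: E–B–H–C = 26.

26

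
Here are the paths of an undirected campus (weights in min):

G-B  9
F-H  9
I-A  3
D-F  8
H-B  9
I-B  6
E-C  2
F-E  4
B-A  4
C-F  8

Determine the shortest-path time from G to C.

Compare a few routes:
G → B → H → F → C: 9+9+9+8 = 35
G → B → H → F → E → C: 9+9+9+4+2 = 33
Cheapest is G → B → H → F → E → C at 33 min.

33 min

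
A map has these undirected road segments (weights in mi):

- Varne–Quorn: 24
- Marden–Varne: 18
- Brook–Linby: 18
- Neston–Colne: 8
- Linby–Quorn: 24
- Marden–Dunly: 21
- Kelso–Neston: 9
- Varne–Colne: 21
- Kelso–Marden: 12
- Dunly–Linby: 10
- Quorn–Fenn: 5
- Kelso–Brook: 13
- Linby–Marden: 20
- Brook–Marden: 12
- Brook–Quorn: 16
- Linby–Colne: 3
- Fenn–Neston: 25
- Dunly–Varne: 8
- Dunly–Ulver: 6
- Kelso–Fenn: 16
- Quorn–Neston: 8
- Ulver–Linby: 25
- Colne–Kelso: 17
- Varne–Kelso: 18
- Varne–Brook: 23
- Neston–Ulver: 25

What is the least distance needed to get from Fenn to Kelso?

16 mi

Candidate routes:
Fenn → Kelso: 16 = 16
Fenn → Quorn → Neston → Kelso: 5+8+9 = 22
The minimum is 16 mi via Fenn → Kelso.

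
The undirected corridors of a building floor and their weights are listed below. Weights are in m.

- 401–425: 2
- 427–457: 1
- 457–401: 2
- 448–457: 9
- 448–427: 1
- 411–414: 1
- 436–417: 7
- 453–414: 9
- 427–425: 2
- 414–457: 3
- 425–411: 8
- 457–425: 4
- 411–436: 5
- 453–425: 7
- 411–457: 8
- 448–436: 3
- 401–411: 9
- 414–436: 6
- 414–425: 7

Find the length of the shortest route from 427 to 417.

11 m

Shortest distances from 427:
427: 0
457: 1  (via 427)
448: 1  (via 427)
425: 2  (via 427)
401: 3  (via 457)
414: 4  (via 457)
436: 4  (via 448)
411: 5  (via 414)
453: 9  (via 425)
417: 11  (via 436)
Shortest route: 427 → 448 → 436 → 417 = 11 m.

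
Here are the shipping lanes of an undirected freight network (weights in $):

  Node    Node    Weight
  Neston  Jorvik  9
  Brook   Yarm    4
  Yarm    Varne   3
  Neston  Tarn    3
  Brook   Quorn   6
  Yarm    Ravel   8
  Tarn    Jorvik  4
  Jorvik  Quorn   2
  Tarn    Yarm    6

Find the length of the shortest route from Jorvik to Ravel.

Running Dijkstra from Jorvik:
Jorvik: 0
Quorn: 2  (via Jorvik)
Tarn: 4  (via Jorvik)
Neston: 7  (via Tarn)
Brook: 8  (via Quorn)
Yarm: 10  (via Tarn)
Varne: 13  (via Yarm)
Ravel: 18  (via Yarm)
Shortest route: Jorvik → Tarn → Yarm → Ravel = $18.

$18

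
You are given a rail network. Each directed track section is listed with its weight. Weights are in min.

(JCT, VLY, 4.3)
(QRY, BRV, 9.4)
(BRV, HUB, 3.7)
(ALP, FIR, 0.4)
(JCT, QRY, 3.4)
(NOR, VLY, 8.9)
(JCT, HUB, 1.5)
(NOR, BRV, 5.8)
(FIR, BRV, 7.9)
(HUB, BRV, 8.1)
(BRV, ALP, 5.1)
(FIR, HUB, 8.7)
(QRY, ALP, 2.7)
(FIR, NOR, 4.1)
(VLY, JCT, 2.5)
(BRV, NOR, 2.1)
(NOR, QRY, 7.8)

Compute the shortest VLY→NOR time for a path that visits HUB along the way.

Best VLY to HUB: VLY–JCT–HUB costing 4
Shortest HUB→NOR: HUB–BRV–NOR = 10.2
Total via HUB: 4 + 10.2 = 14.2 min.

14.2 min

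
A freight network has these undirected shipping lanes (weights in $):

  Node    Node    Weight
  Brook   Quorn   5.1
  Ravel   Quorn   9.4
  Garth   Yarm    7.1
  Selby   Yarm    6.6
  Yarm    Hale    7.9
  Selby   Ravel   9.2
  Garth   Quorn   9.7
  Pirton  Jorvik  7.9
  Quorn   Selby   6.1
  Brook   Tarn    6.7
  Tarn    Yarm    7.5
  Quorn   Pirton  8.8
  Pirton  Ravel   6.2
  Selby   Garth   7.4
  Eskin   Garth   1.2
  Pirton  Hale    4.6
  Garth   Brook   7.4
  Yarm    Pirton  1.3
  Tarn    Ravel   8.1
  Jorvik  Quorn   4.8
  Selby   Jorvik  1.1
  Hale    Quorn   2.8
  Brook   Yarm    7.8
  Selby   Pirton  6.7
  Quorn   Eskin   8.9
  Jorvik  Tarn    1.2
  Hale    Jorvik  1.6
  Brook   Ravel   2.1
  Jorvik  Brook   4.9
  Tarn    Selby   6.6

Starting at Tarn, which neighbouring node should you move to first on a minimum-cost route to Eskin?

Compare a few routes:
Tarn–Jorvik–Brook–Garth–Eskin: 1.2+4.9+7.4+1.2 = 14.7
Tarn–Jorvik–Selby–Garth–Eskin: 1.2+1.1+7.4+1.2 = 10.9
Tarn–Jorvik–Hale–Quorn–Eskin: 1.2+1.6+2.8+8.9 = 14.5
The minimum is $10.9 via Tarn–Jorvik–Selby–Garth–Eskin.
So from Tarn the first move is to Jorvik.

Jorvik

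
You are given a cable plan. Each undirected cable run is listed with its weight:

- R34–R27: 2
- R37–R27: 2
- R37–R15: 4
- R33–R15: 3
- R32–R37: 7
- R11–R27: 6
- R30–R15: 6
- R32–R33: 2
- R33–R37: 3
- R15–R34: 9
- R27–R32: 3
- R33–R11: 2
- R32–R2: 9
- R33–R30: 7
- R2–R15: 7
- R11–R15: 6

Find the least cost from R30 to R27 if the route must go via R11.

15

Shortest R30→R11: R30 → R33 → R11 = 9
Shortest R11→R27: R11 → R27 = 6
Total via R11: 9 + 6 = 15.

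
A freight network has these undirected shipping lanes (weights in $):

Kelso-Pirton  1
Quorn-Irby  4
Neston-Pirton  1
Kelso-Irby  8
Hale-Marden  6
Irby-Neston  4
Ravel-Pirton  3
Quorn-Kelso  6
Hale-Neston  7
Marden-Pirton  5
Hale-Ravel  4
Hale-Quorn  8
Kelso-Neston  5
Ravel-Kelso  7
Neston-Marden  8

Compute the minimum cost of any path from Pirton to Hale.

Settle nodes by increasing distance from Pirton:
Pirton: 0
Kelso: 1  (via Pirton)
Neston: 1  (via Pirton)
Ravel: 3  (via Pirton)
Irby: 5  (via Neston)
Marden: 5  (via Pirton)
Hale: 7  (via Ravel)
Shortest route: Pirton → Ravel → Hale = $7.

$7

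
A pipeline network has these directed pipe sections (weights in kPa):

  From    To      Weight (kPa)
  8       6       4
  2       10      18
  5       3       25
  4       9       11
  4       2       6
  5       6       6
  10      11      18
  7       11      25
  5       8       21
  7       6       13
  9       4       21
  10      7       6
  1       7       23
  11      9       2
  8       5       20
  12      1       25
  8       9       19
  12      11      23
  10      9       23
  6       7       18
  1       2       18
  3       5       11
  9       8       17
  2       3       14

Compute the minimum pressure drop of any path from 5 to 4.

Running Dijkstra from 5:
5: 0
6: 6  (via 5)
8: 21  (via 5)
7: 24  (via 6)
3: 25  (via 5)
9: 40  (via 8)
11: 49  (via 7)
4: 61  (via 9)
Shortest route: 5 → 8 → 9 → 4 = 61 kPa.

61 kPa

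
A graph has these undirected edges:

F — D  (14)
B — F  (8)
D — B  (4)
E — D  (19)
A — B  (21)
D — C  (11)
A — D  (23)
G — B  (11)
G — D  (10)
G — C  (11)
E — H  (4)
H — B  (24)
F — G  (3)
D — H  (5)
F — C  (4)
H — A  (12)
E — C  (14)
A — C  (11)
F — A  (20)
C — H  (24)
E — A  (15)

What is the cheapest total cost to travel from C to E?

14

Compare a few routes:
C–E: 14 = 14
C–D–H–E: 11+5+4 = 20
The minimum is 14 via C–E.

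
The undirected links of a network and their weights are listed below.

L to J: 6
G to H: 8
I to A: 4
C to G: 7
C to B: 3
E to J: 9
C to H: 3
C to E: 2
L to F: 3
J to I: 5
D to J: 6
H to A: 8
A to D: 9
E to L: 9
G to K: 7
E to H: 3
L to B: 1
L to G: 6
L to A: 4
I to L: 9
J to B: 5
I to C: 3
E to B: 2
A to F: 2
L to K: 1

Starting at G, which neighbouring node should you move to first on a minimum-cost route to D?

Enumerating some paths:
G - L - J - D: 6+6+6 = 18
G - L - A - D: 6+4+9 = 19
The minimum is 18 via G - L - J - D.
So from G the first move is to L.

L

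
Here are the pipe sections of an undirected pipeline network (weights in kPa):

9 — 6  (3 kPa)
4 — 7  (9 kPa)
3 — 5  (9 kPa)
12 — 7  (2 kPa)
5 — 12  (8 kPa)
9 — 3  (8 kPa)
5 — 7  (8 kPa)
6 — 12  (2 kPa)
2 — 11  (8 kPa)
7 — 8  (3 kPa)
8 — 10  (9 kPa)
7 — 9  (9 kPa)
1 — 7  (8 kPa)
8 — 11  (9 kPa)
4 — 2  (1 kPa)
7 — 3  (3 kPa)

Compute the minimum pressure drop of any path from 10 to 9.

Running Dijkstra from 10:
10: 0
8: 9  (via 10)
7: 12  (via 8)
12: 14  (via 7)
3: 15  (via 7)
6: 16  (via 12)
11: 18  (via 8)
9: 19  (via 6)
Shortest route: 10–8–7–12–6–9 = 19 kPa.

19 kPa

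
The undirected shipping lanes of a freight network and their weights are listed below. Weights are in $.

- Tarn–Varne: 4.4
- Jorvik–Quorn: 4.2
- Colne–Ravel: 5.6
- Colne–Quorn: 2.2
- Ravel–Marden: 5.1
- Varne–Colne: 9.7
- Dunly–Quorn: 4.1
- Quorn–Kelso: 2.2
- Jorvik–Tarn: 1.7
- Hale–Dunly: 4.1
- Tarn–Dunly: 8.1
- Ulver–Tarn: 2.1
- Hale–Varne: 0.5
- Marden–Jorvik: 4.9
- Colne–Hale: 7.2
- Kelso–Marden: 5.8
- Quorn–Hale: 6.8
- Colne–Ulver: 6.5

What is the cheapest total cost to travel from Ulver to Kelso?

$10.2

Candidate routes:
Ulver - Tarn - Jorvik - Marden - Kelso: 2.1+1.7+4.9+5.8 = 14.5
Ulver - Tarn - Varne - Hale - Quorn - Kelso: 2.1+4.4+0.5+6.8+2.2 = 16
Ulver - Colne - Quorn - Kelso: 6.5+2.2+2.2 = 10.9
Ulver - Tarn - Jorvik - Quorn - Kelso: 2.1+1.7+4.2+2.2 = 10.2
The minimum is $10.2 via Ulver - Tarn - Jorvik - Quorn - Kelso.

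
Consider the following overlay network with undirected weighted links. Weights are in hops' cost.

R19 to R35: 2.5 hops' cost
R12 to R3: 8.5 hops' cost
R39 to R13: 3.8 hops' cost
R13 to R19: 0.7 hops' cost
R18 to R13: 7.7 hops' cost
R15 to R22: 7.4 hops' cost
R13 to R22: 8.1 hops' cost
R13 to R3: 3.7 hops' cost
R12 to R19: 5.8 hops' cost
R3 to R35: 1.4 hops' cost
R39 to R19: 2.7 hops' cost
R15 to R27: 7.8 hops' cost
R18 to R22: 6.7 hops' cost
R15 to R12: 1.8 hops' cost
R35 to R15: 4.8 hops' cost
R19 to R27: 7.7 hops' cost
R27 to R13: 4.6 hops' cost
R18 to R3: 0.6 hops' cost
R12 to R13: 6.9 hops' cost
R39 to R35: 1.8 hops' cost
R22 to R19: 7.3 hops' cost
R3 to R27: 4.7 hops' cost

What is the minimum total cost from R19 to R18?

4.5 hops' cost

Settle nodes by increasing distance from R19:
R19: 0
R13: 0.7  (via R19)
R35: 2.5  (via R19)
R39: 2.7  (via R19)
R3: 3.9  (via R35)
R18: 4.5  (via R3)
Shortest route: R19–R35–R3–R18 = 4.5 hops' cost.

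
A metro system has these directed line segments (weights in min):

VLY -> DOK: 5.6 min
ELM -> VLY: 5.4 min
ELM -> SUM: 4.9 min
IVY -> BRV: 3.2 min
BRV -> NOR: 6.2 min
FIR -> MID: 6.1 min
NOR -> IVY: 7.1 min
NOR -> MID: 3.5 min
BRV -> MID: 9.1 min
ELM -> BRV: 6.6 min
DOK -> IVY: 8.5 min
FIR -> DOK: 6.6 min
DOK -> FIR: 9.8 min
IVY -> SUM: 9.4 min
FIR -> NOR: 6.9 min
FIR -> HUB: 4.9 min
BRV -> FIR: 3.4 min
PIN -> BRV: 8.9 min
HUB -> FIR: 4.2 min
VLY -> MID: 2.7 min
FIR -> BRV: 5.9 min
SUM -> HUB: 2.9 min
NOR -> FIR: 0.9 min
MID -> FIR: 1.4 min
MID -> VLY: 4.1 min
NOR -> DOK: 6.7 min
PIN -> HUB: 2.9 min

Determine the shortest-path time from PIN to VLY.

Settle nodes by increasing distance from PIN:
PIN: 0
HUB: 2.9  (via PIN)
FIR: 7.1  (via HUB)
BRV: 8.9  (via PIN)
MID: 13.2  (via FIR)
DOK: 13.7  (via FIR)
NOR: 14  (via FIR)
VLY: 17.3  (via MID)
Shortest route: PIN–HUB–FIR–MID–VLY = 17.3 min.

17.3 min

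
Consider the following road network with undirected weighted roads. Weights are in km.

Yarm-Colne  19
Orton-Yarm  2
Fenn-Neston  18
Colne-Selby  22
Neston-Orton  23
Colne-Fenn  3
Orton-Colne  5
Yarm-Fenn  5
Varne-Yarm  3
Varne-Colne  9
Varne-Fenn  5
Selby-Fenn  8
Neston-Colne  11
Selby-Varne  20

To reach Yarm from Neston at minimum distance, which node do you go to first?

Candidate routes:
Neston → Fenn → Yarm: 18+5 = 23
Neston → Colne → Orton → Yarm: 11+5+2 = 18
Neston → Colne → Fenn → Yarm: 11+3+5 = 19
Neston → Colne → Fenn → Varne → Yarm: 11+3+5+3 = 22
Cheapest is Neston → Colne → Orton → Yarm at 18 km.
So from Neston the first move is to Colne.

Colne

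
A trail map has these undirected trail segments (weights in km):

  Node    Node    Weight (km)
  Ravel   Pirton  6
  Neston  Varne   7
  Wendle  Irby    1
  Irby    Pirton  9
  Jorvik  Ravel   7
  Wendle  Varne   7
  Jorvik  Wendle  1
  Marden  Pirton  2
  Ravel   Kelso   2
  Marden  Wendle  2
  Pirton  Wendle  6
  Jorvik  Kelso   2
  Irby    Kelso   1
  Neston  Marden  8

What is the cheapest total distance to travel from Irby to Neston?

11 km

Compare a few routes:
Irby → Wendle → Pirton → Marden → Neston: 1+6+2+8 = 17
Irby → Kelso → Jorvik → Wendle → Marden → Neston: 1+2+1+2+8 = 14
Irby → Wendle → Marden → Neston: 1+2+8 = 11
Irby → Wendle → Varne → Neston: 1+7+7 = 15
Cheapest is Irby → Wendle → Marden → Neston at 11 km.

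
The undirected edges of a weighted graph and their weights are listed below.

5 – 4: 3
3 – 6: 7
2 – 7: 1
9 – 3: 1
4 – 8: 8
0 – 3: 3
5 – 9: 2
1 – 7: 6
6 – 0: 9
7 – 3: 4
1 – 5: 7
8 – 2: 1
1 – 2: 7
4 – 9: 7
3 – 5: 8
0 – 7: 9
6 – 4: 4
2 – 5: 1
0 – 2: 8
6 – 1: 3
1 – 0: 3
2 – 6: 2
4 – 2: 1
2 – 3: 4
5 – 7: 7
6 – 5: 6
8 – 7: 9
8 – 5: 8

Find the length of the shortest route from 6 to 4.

3

Shortest distances from 6:
6: 0
2: 2  (via 6)
1: 3  (via 6)
4: 3  (via 2)
Shortest route: 6–2–4 = 3.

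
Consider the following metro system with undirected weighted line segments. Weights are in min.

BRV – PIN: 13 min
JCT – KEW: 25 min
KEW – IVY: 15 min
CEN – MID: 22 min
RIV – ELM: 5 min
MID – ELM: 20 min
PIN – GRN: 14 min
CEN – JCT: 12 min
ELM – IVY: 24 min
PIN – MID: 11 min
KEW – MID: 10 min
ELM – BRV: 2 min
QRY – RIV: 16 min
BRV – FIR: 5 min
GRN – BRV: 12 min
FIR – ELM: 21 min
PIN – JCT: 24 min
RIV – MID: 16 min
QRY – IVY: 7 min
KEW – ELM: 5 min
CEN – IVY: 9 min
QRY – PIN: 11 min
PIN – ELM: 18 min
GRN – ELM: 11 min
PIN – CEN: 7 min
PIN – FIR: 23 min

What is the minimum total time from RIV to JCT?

Running Dijkstra from RIV:
RIV: 0
ELM: 5  (via RIV)
BRV: 7  (via ELM)
KEW: 10  (via ELM)
FIR: 12  (via BRV)
QRY: 16  (via RIV)
MID: 16  (via RIV)
GRN: 16  (via ELM)
PIN: 20  (via BRV)
IVY: 23  (via QRY)
CEN: 27  (via PIN)
JCT: 35  (via KEW)
Shortest route: RIV–ELM–KEW–JCT = 35 min.

35 min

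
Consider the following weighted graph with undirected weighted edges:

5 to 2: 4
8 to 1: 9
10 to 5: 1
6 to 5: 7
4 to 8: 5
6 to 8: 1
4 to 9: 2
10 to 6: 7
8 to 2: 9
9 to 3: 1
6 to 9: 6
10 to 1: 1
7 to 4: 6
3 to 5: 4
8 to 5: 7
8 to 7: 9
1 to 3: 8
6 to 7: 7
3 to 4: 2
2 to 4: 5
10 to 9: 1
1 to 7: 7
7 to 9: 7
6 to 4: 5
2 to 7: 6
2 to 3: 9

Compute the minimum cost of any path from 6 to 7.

7

Settle nodes by increasing distance from 6:
6: 0
8: 1  (via 6)
4: 5  (via 6)
9: 6  (via 6)
3: 7  (via 4)
5: 7  (via 6)
7: 7  (via 6)
Shortest route: 6 → 7 = 7.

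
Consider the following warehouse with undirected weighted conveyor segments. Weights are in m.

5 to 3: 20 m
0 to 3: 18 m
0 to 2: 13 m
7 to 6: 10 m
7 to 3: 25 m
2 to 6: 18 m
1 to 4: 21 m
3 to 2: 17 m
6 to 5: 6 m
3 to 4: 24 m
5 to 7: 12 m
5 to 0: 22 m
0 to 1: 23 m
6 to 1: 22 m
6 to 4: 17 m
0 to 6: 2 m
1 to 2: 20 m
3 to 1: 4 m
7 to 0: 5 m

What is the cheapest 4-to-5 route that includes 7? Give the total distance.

36 m

Best 4 to 7: 4–6–0–7 costing 24
Best 7 to 5: 7–5 costing 12
Total via 7: 24 + 12 = 36 m.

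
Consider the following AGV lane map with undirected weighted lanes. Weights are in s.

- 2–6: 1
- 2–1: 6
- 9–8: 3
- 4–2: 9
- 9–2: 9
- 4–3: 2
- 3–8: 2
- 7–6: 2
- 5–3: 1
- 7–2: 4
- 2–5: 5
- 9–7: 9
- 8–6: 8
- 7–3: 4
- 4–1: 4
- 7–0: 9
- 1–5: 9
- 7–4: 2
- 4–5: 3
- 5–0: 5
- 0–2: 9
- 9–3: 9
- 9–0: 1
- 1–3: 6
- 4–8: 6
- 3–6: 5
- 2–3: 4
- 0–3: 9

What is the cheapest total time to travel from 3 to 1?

6 s

Candidate routes:
3–5–4–1: 1+3+4 = 8
3–2–1: 4+6 = 10
3–1: 6 = 6
The minimum is 6 s via 3–1.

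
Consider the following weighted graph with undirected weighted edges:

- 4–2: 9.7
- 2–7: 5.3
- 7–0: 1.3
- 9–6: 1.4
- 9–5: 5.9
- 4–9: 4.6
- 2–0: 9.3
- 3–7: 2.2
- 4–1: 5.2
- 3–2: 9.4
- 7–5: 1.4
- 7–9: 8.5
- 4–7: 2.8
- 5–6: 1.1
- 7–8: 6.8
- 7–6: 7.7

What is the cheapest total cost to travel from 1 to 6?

Compare a few routes:
1–4–9–6: 5.2+4.6+1.4 = 11.2
1–4–7–6: 5.2+2.8+7.7 = 15.7
1–4–7–5–9–6: 5.2+2.8+1.4+5.9+1.4 = 16.7
1–4–7–5–6: 5.2+2.8+1.4+1.1 = 10.5
Cheapest is 1–4–7–5–6 at 10.5.

10.5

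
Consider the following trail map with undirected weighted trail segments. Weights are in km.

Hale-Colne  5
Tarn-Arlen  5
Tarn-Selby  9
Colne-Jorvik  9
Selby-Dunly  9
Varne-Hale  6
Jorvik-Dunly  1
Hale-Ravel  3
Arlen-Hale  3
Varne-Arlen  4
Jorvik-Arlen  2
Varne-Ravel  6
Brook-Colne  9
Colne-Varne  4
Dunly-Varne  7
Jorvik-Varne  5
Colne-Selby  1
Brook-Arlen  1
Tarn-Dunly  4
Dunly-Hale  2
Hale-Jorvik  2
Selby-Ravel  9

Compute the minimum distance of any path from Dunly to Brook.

Running Dijkstra from Dunly:
Dunly: 0
Jorvik: 1  (via Dunly)
Hale: 2  (via Dunly)
Arlen: 3  (via Jorvik)
Brook: 4  (via Arlen)
Shortest route: Dunly–Jorvik–Arlen–Brook = 4 km.

4 km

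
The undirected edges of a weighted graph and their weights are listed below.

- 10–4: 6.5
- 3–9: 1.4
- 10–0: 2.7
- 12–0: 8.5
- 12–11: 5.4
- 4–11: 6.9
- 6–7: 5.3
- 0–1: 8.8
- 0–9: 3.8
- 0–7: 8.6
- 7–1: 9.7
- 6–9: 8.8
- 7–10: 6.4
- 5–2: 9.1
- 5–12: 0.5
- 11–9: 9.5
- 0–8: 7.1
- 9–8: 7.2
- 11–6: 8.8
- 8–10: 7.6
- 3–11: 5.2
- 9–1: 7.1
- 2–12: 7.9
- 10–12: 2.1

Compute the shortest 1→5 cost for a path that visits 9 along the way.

Shortest 1→9: 1 → 9 = 7.1
Shortest 9→5: 9 → 0 → 10 → 12 → 5 = 9.1
Total via 9: 7.1 + 9.1 = 16.2.

16.2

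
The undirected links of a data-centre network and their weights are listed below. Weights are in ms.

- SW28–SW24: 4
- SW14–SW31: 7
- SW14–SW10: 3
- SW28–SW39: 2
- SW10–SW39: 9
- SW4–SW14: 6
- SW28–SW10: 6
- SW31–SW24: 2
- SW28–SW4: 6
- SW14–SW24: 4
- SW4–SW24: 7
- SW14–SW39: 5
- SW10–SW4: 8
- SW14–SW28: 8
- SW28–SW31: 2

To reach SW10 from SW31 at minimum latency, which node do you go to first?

SW28

Compare a few routes:
SW31–SW24–SW28–SW10: 2+4+6 = 12
SW31–SW14–SW10: 7+3 = 10
SW31–SW28–SW10: 2+6 = 8
SW31–SW24–SW14–SW10: 2+4+3 = 9
Cheapest is SW31–SW28–SW10 at 8 ms.
So from SW31 the first move is to SW28.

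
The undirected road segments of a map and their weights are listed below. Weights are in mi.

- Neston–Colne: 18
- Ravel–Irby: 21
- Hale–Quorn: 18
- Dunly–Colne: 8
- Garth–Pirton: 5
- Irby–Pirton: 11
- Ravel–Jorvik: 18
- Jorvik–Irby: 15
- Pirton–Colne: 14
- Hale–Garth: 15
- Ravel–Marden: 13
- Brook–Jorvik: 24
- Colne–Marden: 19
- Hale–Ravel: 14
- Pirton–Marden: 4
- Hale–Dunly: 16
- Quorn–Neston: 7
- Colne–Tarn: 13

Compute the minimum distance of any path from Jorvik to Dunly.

48 mi

Enumerating some paths:
Jorvik - Ravel - Hale - Dunly: 18+14+16 = 48
Jorvik - Irby - Pirton - Marden - Colne - Dunly: 15+11+4+19+8 = 57
Jorvik - Ravel - Marden - Pirton - Colne - Dunly: 18+13+4+14+8 = 57
Jorvik - Ravel - Marden - Colne - Dunly: 18+13+19+8 = 58
Cheapest is Jorvik - Ravel - Hale - Dunly at 48 mi.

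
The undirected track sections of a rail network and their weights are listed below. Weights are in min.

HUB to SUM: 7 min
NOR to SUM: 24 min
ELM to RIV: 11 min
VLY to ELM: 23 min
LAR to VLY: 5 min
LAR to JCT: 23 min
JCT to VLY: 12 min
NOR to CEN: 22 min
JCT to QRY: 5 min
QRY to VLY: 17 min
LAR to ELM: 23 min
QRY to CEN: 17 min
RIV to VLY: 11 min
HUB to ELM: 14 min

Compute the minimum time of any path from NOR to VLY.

Candidate routes:
NOR–CEN–QRY–VLY: 22+17+17 = 56
NOR–SUM–HUB–ELM–RIV–VLY: 24+7+14+11+11 = 67
Cheapest is NOR–CEN–QRY–VLY at 56 min.

56 min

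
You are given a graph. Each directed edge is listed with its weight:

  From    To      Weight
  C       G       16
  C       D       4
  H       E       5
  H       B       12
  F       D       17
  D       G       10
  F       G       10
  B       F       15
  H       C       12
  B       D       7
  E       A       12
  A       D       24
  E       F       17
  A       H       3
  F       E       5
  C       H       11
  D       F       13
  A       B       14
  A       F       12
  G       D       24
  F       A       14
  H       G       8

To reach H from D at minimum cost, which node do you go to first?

Enumerating some paths:
D–F–A–H: 13+14+3 = 30
D–F–E–A–H: 13+5+12+3 = 33
The minimum is 30 via D–F–A–H.
So from D the first move is to F.

F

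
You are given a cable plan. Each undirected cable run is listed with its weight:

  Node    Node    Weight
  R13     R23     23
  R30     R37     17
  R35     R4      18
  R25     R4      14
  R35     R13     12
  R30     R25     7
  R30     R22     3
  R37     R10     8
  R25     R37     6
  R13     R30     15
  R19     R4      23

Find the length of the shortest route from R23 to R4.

53

Running Dijkstra from R23:
R23: 0
R13: 23  (via R23)
R35: 35  (via R13)
R30: 38  (via R13)
R22: 41  (via R30)
R25: 45  (via R30)
R37: 51  (via R25)
R4: 53  (via R35)
Shortest route: R23 → R13 → R35 → R4 = 53.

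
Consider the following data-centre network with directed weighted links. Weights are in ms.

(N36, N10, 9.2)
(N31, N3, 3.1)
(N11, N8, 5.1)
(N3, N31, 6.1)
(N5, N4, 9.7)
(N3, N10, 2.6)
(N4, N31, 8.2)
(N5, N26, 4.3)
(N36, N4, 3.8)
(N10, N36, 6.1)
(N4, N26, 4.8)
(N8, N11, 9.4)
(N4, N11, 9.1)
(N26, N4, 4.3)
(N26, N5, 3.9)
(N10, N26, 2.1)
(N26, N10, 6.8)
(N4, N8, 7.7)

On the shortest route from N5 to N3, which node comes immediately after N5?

N26

Candidate routes:
N5–N4–N31–N3: 9.7+8.2+3.1 = 21
N5–N26–N4–N31–N3: 4.3+4.3+8.2+3.1 = 19.9
N5–N26–N10–N36–N4–N31–N3: 4.3+6.8+6.1+3.8+8.2+3.1 = 32.3
Cheapest is N5–N26–N4–N31–N3 at 19.9 ms.
So from N5 the first move is to N26.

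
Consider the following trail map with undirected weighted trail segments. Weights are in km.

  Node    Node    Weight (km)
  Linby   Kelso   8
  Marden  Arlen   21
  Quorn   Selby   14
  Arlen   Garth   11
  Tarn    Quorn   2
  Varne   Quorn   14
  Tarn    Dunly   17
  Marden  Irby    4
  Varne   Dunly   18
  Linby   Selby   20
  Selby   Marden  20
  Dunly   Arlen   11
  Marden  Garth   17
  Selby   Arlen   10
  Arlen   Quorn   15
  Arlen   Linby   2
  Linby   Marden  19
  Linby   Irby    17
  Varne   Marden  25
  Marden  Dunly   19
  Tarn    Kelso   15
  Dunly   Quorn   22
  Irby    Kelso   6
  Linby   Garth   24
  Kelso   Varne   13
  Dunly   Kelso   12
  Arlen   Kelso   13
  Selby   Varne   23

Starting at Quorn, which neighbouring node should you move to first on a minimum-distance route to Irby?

Candidate routes:
Quorn - Tarn - Kelso - Irby: 2+15+6 = 23
Quorn - Arlen - Linby - Kelso - Irby: 15+2+8+6 = 31
Cheapest is Quorn - Tarn - Kelso - Irby at 23 km.
So from Quorn the first move is to Tarn.

Tarn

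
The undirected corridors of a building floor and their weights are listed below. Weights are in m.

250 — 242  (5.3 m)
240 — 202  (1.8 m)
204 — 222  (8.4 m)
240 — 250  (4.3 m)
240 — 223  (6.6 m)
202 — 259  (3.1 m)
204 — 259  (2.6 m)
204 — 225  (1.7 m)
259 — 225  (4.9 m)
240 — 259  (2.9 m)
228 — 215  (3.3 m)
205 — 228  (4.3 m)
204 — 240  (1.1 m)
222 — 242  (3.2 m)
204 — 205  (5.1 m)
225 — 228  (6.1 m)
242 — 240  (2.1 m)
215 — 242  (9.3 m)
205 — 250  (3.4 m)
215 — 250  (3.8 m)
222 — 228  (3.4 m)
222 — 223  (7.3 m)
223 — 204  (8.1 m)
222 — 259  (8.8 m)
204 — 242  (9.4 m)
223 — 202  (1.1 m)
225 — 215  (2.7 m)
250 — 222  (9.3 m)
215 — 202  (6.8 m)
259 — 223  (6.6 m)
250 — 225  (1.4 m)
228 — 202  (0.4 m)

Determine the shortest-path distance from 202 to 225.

Candidate routes:
202–259–204–225: 3.1+2.6+1.7 = 7.4
202–228–225: 0.4+6.1 = 6.5
202–240–204–225: 1.8+1.1+1.7 = 4.6
202–228–215–225: 0.4+3.3+2.7 = 6.4
Cheapest is 202–240–204–225 at 4.6 m.

4.6 m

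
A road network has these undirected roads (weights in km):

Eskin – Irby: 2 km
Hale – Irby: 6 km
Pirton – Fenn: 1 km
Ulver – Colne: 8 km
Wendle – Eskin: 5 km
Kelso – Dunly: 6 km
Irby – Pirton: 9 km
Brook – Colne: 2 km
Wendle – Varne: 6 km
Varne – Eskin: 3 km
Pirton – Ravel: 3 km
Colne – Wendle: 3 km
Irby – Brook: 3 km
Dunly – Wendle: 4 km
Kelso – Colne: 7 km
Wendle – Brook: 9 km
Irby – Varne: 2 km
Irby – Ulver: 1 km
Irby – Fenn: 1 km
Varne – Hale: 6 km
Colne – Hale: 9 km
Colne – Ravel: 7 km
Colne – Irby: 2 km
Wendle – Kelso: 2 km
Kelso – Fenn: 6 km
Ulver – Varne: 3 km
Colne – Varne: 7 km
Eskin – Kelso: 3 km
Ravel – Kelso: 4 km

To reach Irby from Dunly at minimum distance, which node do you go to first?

Wendle

Enumerating some paths:
Dunly → Wendle → Colne → Irby: 4+3+2 = 9
Dunly → Kelso → Eskin → Irby: 6+3+2 = 11
Dunly → Wendle → Kelso → Eskin → Irby: 4+2+3+2 = 11
Dunly → Wendle → Eskin → Irby: 4+5+2 = 11
Cheapest is Dunly → Wendle → Colne → Irby at 9 km.
So from Dunly the first move is to Wendle.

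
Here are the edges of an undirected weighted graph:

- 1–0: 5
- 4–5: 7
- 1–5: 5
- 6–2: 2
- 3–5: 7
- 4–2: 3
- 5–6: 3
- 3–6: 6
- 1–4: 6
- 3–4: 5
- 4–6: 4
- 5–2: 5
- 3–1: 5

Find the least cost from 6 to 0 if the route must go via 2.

16

Best 6 to 2: 6–2 costing 2
Best 2 to 0: 2–4–1–0 costing 14
Total via 2: 2 + 14 = 16.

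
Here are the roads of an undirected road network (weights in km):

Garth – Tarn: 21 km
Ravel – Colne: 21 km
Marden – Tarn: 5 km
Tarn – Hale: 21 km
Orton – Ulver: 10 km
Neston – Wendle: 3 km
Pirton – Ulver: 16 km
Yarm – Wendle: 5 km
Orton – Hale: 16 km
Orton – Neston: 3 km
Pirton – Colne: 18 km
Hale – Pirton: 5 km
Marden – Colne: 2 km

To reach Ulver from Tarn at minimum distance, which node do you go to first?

Compare a few routes:
Tarn - Marden - Colne - Pirton - Ulver: 5+2+18+16 = 41
Tarn - Hale - Pirton - Ulver: 21+5+16 = 42
The minimum is 41 km via Tarn - Marden - Colne - Pirton - Ulver.
So from Tarn the first move is to Marden.

Marden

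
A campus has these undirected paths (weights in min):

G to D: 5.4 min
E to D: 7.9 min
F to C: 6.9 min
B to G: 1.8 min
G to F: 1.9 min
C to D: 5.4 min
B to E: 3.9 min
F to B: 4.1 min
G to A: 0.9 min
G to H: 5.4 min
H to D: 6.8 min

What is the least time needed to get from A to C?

9.7 min

Compare a few routes:
A → G → H → D → C: 0.9+5.4+6.8+5.4 = 18.5
A → G → D → C: 0.9+5.4+5.4 = 11.7
A → G → F → C: 0.9+1.9+6.9 = 9.7
A → G → B → F → C: 0.9+1.8+4.1+6.9 = 13.7
The minimum is 9.7 min via A → G → F → C.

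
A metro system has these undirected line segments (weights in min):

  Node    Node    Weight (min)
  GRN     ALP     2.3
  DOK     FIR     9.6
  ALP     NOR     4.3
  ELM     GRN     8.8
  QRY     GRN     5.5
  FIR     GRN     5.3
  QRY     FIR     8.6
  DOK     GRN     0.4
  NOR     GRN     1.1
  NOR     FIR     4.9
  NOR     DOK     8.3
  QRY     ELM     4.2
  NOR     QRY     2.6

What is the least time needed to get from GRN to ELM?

Enumerating some paths:
GRN–NOR–QRY–ELM: 1.1+2.6+4.2 = 7.9
GRN–QRY–ELM: 5.5+4.2 = 9.7
GRN–ELM: 8.8 = 8.8
The minimum is 7.9 min via GRN–NOR–QRY–ELM.

7.9 min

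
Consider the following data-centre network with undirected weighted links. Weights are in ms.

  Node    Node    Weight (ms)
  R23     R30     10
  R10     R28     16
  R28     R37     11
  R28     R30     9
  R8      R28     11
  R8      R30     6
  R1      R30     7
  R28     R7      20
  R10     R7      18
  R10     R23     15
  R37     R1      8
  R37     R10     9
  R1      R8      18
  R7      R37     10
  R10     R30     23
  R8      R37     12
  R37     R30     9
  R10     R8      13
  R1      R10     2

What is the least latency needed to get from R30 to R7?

19 ms

Enumerating some paths:
R30 - R1 - R37 - R7: 7+8+10 = 25
R30 - R37 - R7: 9+10 = 19
R30 - R8 - R37 - R7: 6+12+10 = 28
R30 - R1 - R10 - R7: 7+2+18 = 27
Cheapest is R30 - R37 - R7 at 19 ms.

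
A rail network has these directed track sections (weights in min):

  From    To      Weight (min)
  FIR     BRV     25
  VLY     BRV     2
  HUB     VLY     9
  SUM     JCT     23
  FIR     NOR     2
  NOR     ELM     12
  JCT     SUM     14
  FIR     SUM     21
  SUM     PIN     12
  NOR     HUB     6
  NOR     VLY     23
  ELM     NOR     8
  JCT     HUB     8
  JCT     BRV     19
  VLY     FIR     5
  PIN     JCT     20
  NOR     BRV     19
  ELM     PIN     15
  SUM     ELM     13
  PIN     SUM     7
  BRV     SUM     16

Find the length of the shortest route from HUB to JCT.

50 min

Compare a few routes:
HUB - VLY - BRV - SUM - JCT: 9+2+16+23 = 50
HUB - VLY - FIR - SUM - JCT: 9+5+21+23 = 58
HUB - VLY - BRV - SUM - PIN - JCT: 9+2+16+12+20 = 59
Cheapest is HUB - VLY - BRV - SUM - JCT at 50 min.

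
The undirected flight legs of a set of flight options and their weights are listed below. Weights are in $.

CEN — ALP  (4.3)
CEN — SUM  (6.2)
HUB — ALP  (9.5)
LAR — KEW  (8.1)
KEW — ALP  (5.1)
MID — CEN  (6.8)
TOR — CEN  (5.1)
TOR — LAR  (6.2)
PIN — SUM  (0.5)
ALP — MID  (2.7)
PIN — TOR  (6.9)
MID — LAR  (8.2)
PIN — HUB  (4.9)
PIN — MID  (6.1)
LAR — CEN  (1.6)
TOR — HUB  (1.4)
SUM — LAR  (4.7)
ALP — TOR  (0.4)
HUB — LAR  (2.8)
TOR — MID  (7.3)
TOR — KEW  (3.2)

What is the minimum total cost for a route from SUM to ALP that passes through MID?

Shortest SUM→MID: SUM–PIN–MID = 6.6
Shortest MID→ALP: MID–ALP = 2.7
Total via MID: 6.6 + 2.7 = $9.3.

$9.3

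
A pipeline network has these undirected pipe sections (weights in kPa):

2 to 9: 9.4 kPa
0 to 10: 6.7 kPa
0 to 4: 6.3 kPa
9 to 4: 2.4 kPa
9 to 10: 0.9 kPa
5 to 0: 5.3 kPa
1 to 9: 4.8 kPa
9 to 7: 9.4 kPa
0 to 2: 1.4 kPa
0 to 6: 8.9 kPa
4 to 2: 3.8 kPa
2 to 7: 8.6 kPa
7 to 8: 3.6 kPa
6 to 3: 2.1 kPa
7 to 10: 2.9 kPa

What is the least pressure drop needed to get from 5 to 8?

Running Dijkstra from 5:
5: 0
0: 5.3  (via 5)
2: 6.7  (via 0)
4: 10.5  (via 2)
10: 12  (via 0)
9: 12.9  (via 4)
6: 14.2  (via 0)
7: 14.9  (via 10)
3: 16.3  (via 6)
1: 17.7  (via 9)
8: 18.5  (via 7)
Shortest route: 5 → 0 → 10 → 7 → 8 = 18.5 kPa.

18.5 kPa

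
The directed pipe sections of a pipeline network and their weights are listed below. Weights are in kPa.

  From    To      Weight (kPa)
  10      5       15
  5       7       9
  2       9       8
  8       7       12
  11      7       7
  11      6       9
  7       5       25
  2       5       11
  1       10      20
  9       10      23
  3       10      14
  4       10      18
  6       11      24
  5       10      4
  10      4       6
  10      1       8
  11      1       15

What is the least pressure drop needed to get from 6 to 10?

Enumerating some paths:
6 → 11 → 7 → 5 → 10: 24+7+25+4 = 60
6 → 11 → 1 → 10: 24+15+20 = 59
Cheapest is 6 → 11 → 1 → 10 at 59 kPa.

59 kPa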